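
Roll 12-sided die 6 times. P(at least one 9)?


P(no 9)^6 = (11/12)^6 = 1771561/2985984
P(≥1) = 1 - 1771561/2985984 = 1214423/2985984

P = 1214423/2985984 ≈ 40.67%


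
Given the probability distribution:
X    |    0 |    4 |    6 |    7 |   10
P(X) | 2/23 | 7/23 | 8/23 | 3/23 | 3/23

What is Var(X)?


E[X] = 127/23
E[X²] = 847/23
Var(X) = E[X²] - (E[X])² = 847/23 - 16129/529 = 3352/529

Var(X) = 3352/529 ≈ 6.3365


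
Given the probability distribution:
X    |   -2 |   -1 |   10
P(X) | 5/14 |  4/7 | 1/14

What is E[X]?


E[X] = Σ x·P(X=x)
= (-2)×(5/14) + (-1)×(4/7) + (10)×(1/14)
= -4/7

E[X] = -4/7


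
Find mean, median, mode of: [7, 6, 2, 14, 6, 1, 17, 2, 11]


Sorted: [1, 2, 2, 6, 6, 7, 11, 14, 17]
Mean = 66/9 = 22/3
Median = 6
Freq: {7: 1, 6: 2, 2: 2, 14: 1, 1: 1, 17: 1, 11: 1}
Mode: [2, 6]

Mean=22/3, Median=6, Mode=[2, 6]


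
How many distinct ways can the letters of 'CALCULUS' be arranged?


Letters: 8, freq: {'C': 2, 'A': 1, 'L': 2, 'U': 2, 'S': 1}
8!/(2!×1!×2!×2!×1!) = 40320/8 = 5040

5040


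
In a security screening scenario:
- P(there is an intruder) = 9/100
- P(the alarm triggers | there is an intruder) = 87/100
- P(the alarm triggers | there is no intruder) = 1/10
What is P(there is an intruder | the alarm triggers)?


Using Bayes' theorem:
P(A|B) = P(B|A)·P(A) / P(B)

P(the alarm triggers) = 87/100 × 9/100 + 1/10 × 91/100
= 783/10000 + 91/1000 = 1693/10000

P(there is an intruder|the alarm triggers) = (783/10000) / (1693/10000) = 783/1693

P(there is an intruder|the alarm triggers) = 783/1693 ≈ 46.25%


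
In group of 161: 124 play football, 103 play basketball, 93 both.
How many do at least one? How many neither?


|A∪B| = 124+103-93 = 134
Neither = 161-134 = 27

At least one: 134; Neither: 27


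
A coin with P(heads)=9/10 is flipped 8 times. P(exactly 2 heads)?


Binomial: P(X=2) = C(8,2)×p^2×(1-p)^6
= 28 × 81/100 × 1/1000000 = 567/25000000

P(X=2) = 567/25000000 ≈ 0.00%


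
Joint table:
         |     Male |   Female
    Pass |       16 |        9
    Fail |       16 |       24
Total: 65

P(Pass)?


P(Pass) = (16+9)/65 = 25/65 = 5/13

P(Pass) = 5/13 ≈ 38.46%


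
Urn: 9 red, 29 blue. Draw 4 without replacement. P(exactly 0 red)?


Hypergeometric: C(9,0)×C(29,4)/C(38,4)
= 1×23751/73815 = 1131/3515

P(X=0) = 1131/3515 ≈ 32.18%


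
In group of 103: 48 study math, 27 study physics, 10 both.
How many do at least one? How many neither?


|A∪B| = 48+27-10 = 65
Neither = 103-65 = 38

At least one: 65; Neither: 38


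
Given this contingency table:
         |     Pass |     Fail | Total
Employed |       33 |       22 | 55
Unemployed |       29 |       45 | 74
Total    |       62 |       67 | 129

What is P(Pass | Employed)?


P(Pass | Employed) = 33/(33+22) = 33/55 = 3/5

P(Pass|Employed) = 3/5 ≈ 60.00%


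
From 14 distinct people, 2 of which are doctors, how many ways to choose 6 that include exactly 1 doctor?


Choose 1 of the 2 doctors and 5 of the other 12 people:
C(2,1)×C(12,5) = 2×792 = 1584

1584


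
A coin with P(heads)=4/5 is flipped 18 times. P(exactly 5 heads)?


Binomial: P(X=5) = C(18,5)×p^5×(1-p)^13
= 8568 × 1024/3125 × 1/1220703125 = 8773632/3814697265625

P(X=5) = 8773632/3814697265625 ≈ 0.00%


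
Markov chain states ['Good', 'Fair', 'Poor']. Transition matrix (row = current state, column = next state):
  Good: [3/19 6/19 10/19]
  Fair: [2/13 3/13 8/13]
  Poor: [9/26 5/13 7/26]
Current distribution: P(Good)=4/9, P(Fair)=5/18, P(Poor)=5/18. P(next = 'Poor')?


P(next=Poor) = Σᵢ P(now=i)×P(i→Poor)
= 4/9×10/19 + 5/18×8/13 + 5/18×7/26
= 40/171 + 20/117 + 35/468 = 4265/8892

P = 4265/8892 ≈ 0.4796


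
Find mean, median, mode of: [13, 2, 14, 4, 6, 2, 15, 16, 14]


Sorted: [2, 2, 4, 6, 13, 14, 14, 15, 16]
Mean = 86/9
Median = 13
Freq: {13: 1, 2: 2, 14: 2, 4: 1, 6: 1, 15: 1, 16: 1}
Mode: [2, 14]

Mean=86/9, Median=13, Mode=[2, 14]


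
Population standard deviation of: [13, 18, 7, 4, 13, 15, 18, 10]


Mean = 98/8 = 49/4
  (13-49/4)²=9/16
  (18-49/4)²=529/16
  (7-49/4)²=441/16
  (4-49/4)²=1089/16
  (13-49/4)²=9/16
  (15-49/4)²=121/16
  (18-49/4)²=529/16
  (10-49/4)²=81/16
Σ(x-μ)² = 351/2
σ² = (351/2)/8 = 351/16

σ = √(351/16) ≈ 4.6837


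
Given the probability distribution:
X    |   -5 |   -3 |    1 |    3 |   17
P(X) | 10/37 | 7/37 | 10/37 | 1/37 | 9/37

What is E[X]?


E[X] = Σ x·P(X=x)
= (-5)×(10/37) + (-3)×(7/37) + (1)×(10/37) + (3)×(1/37) + (17)×(9/37)
= 95/37

E[X] = 95/37


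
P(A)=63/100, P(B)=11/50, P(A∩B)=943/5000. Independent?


P(A)×P(B) = 693/5000
P(A∩B) = 943/5000
Not equal → NOT independent

No, not independent


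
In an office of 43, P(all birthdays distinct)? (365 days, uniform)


P(all different) = Π(365-i)/365 for i=0..42
= (365/365)×(364/365)×...×(323/365)
= 0.076077

P ≈ 0.0761 ≈ 7.61%


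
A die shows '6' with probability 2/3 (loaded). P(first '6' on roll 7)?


Geometric: P(X=7) = (1-p)^(k-1)×p = (1/3)^6×2/3 = 2/2187

P(X=7) = 2/2187 ≈ 0.09%


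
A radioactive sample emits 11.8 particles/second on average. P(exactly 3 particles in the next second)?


Poisson(λ=11.8): P(X=3) = e^(-λ)×λ^k/k!
= e^(-11.8) × 11.8^3 / 3!
≈ 7.504557915e-06 × 1643.032 / 6 ≈ 0.002055

P(X=3) ≈ 0.002055 ≈ 0.21%


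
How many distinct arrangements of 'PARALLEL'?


Letters: 8, freq: {'P': 1, 'A': 2, 'R': 1, 'L': 3, 'E': 1}
8!/(1!×2!×1!×3!×1!) = 40320/12 = 3360

3360


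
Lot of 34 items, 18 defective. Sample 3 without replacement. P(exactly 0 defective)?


Hypergeometric: C(18,0)×C(16,3)/C(34,3)
= 1×560/5984 = 35/374

P(X=0) = 35/374 ≈ 9.36%


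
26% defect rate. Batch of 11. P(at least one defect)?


P(all good) = (37/50)^11 = 177917621779460413/4882812500000000000
P(≥1 defect) = 4704894878220539587/4882812500000000000

P = 4704894878220539587/4882812500000000000 ≈ 96.36%


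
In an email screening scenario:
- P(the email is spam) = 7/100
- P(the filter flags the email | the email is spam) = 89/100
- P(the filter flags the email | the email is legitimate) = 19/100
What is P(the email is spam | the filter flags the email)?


Using Bayes' theorem:
P(A|B) = P(B|A)·P(A) / P(B)

P(the filter flags the email) = 89/100 × 7/100 + 19/100 × 93/100
= 623/10000 + 1767/10000 = 239/1000

P(the email is spam|the filter flags the email) = (623/10000) / (239/1000) = 623/2390

P(the email is spam|the filter flags the email) = 623/2390 ≈ 26.07%


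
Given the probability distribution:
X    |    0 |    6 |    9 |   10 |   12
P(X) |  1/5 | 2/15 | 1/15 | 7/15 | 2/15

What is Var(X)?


E[X] = 23/3
E[X²] = 1141/15
Var(X) = E[X²] - (E[X])² = 1141/15 - 529/9 = 778/45

Var(X) = 778/45 ≈ 17.2889


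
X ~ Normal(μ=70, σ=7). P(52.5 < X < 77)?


z₁=(52.5-70)/7=-2.5, z₂=(77-70)/7=1.0
P = Φ(1.0) - Φ(-2.5) = 0.841345 - 0.006210 = 0.835135 ≈ 0.8351

P(52.5 < X < 77) ≈ 0.8351


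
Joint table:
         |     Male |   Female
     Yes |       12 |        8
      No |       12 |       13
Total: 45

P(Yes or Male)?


P(Yes∨Male) = P(Yes) + P(Male) - P(Yes∧Male)
= (20 + 24 - 12)/45 = 32/45

P = 32/45 ≈ 71.11%


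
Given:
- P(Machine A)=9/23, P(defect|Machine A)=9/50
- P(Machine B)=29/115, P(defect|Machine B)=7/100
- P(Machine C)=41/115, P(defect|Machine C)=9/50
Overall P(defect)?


P(B) = Σ P(B|Aᵢ)×P(Aᵢ)
  9/50×9/23 = 81/1150
  7/100×29/115 = 203/11500
  9/50×41/115 = 369/5750
Sum = 1751/11500

P(defect) = 1751/11500 ≈ 15.23%


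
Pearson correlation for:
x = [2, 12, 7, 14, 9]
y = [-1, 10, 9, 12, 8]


n=5, Σx=44, Σy=38, Σxy=421, Σx²=474, Σy²=390
r = (5×421 - 44×38)/√((5×474 - 44²)(5×390 - 38²))
= 433/√(434×506) = 433/√219604 ≈ 433/468.6192 ≈ 0.9240

r ≈ 0.9240


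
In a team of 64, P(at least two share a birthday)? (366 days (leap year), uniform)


P(all different) = Π(366-i)/366 for i=0..63
= 0.002858
P(match) = 1 - 0.002858 = 0.997142

P ≈ 0.9971 ≈ 99.71%


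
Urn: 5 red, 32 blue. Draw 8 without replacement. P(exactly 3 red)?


Hypergeometric: C(5,3)×C(32,5)/C(37,8)
= 10×201376/38608020 = 3248/62271

P(X=3) = 3248/62271 ≈ 5.22%


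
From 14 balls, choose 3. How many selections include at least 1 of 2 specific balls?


Complement: C(14,3) - C(12,3) = 364 - 220 = 144

144


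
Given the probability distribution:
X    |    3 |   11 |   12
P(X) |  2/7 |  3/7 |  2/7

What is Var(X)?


E[X] = 9
E[X²] = 669/7
Var(X) = E[X²] - (E[X])² = 669/7 - 81 = 102/7

Var(X) = 102/7 ≈ 14.5714


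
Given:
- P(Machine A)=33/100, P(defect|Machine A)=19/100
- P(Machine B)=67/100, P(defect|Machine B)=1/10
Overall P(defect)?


P(B) = Σ P(B|Aᵢ)×P(Aᵢ)
  19/100×33/100 = 627/10000
  1/10×67/100 = 67/1000
Sum = 1297/10000

P(defect) = 1297/10000 ≈ 12.97%


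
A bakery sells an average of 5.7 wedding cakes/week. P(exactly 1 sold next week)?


Poisson(λ=5.7): P(X=1) = e^(-λ)×λ^k/k!
= e^(-5.7) × 5.7^1 / 1!
≈ 0.003345965457 × 5.7 / 1 ≈ 0.019072

P(X=1) ≈ 0.019072 ≈ 1.91%


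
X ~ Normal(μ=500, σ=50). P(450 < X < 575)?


z₁=(450-500)/50=-1.0, z₂=(575-500)/50=1.5
P = Φ(1.5) - Φ(-1.0) = 0.933193 - 0.158655 = 0.774538 ≈ 0.7745

P(450 < X < 575) ≈ 0.7745


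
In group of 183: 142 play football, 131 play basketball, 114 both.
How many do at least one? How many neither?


|A∪B| = 142+131-114 = 159
Neither = 183-159 = 24

At least one: 159; Neither: 24


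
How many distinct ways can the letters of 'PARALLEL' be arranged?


Letters: 8, freq: {'P': 1, 'A': 2, 'R': 1, 'L': 3, 'E': 1}
8!/(1!×2!×1!×3!×1!) = 40320/12 = 3360

3360


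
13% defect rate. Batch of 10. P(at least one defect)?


P(all good) = (87/100)^10 = 24842341419143568849/100000000000000000000
P(≥1 defect) = 75157658580856431151/100000000000000000000

P = 75157658580856431151/100000000000000000000 ≈ 75.16%


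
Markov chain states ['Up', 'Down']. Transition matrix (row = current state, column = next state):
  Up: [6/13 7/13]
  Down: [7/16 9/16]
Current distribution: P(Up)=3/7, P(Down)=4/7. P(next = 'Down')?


P(next=Down) = Σᵢ P(now=i)×P(i→Down)
= 3/7×7/13 + 4/7×9/16
= 3/13 + 9/28 = 201/364

P = 201/364 ≈ 0.5522


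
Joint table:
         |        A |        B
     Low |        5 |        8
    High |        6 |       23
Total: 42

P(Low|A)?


P(Low|A) = 5/(5+6) = 5/11

P = 5/11 ≈ 45.45%


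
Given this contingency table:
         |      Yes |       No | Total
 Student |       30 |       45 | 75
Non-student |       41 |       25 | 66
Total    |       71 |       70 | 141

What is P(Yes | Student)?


P(Yes | Student) = 30/(30+45) = 30/75 = 2/5

P(Yes|Student) = 2/5 ≈ 40.00%


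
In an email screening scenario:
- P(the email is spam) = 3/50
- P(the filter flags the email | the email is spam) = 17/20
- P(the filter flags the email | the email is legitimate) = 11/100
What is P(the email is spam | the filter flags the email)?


Using Bayes' theorem:
P(A|B) = P(B|A)·P(A) / P(B)

P(the filter flags the email) = 17/20 × 3/50 + 11/100 × 47/50
= 51/1000 + 517/5000 = 193/1250

P(the email is spam|the filter flags the email) = (51/1000) / (193/1250) = 255/772

P(the email is spam|the filter flags the email) = 255/772 ≈ 33.03%


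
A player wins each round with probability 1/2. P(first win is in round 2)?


Geometric: P(X=2) = (1-p)^(k-1)×p = (1/2)^1×1/2 = 1/4

P(X=2) = 1/4 ≈ 25.00%


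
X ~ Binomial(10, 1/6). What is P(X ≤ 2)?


P(X ≤ 2) = Σ P(X=i) for i=0..2
P(X=0) = 9765625/60466176
P(X=1) = 9765625/30233088
P(X=2) = 1953125/6718464
Sum = 1953125/2519424

P(X ≤ 2) = 1953125/2519424 ≈ 77.52%


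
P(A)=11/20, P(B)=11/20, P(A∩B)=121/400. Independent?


P(A)×P(B) = 121/400
P(A∩B) = 121/400
Equal ✓ → Independent

Yes, independent


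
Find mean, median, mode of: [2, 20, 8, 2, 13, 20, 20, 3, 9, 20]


Sorted: [2, 2, 3, 8, 9, 13, 20, 20, 20, 20]
Mean = 117/10
Median = 11
Freq: {2: 2, 20: 4, 8: 1, 13: 1, 3: 1, 9: 1}
Mode: [20]

Mean=117/10, Median=11, Mode=20


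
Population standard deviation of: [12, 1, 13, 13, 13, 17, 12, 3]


Mean = 84/8 = 21/2
  (12-21/2)²=9/4
  (1-21/2)²=361/4
  (13-21/2)²=25/4
  (13-21/2)²=25/4
  (13-21/2)²=25/4
  (17-21/2)²=169/4
  (12-21/2)²=9/4
  (3-21/2)²=225/4
Σ(x-μ)² = 212
σ² = 212/8 = 53/2

σ = √(53/2) ≈ 5.1478


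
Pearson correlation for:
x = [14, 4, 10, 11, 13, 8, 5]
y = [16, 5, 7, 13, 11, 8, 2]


n=7, Σx=65, Σy=62, Σxy=674, Σx²=691, Σy²=688
r = (7×674 - 65×62)/√((7×691 - 65²)(7×688 - 62²))
= 688/√(612×972) = 688/√594864 ≈ 688/771.2743 ≈ 0.8920

r ≈ 0.8920


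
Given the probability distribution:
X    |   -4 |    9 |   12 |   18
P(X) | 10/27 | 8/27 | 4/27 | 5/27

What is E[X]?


E[X] = Σ x·P(X=x)
= (-4)×(10/27) + (9)×(8/27) + (12)×(4/27) + (18)×(5/27)
= 170/27

E[X] = 170/27


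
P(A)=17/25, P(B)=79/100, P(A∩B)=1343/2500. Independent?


P(A)×P(B) = 1343/2500
P(A∩B) = 1343/2500
Equal ✓ → Independent

Yes, independent


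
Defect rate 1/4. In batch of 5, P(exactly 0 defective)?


Binomial: P(X=0) = C(5,0)×p^0×(1-p)^5
= 1 × 1 × 243/1024 = 243/1024

P(X=0) = 243/1024 ≈ 23.73%


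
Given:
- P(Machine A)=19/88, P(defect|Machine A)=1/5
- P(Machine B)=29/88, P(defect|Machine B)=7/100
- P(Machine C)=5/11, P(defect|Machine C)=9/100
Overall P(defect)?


P(B) = Σ P(B|Aᵢ)×P(Aᵢ)
  1/5×19/88 = 19/440
  7/100×29/88 = 203/8800
  9/100×5/11 = 9/220
Sum = 943/8800

P(defect) = 943/8800 ≈ 10.72%


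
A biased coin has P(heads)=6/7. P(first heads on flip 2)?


Geometric: P(X=2) = (1-p)^(k-1)×p = (1/7)^1×6/7 = 6/49

P(X=2) = 6/49 ≈ 12.24%


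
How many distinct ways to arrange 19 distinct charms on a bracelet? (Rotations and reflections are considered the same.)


Free circular arrangements: rotations and reflections both identified.
(n-1)!/2 = 18!/2 = 6402373705728000/2 = 3201186852864000

3201186852864000


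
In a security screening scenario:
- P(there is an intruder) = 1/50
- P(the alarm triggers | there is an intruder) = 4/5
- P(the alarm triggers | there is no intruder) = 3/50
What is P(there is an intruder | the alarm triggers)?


Using Bayes' theorem:
P(A|B) = P(B|A)·P(A) / P(B)

P(the alarm triggers) = 4/5 × 1/50 + 3/50 × 49/50
= 2/125 + 147/2500 = 187/2500

P(there is an intruder|the alarm triggers) = (2/125) / (187/2500) = 40/187

P(there is an intruder|the alarm triggers) = 40/187 ≈ 21.39%


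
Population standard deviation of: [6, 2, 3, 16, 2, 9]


Mean = 38/6 = 19/3
  (6-19/3)²=1/9
  (2-19/3)²=169/9
  (3-19/3)²=100/9
  (16-19/3)²=841/9
  (2-19/3)²=169/9
  (9-19/3)²=64/9
Σ(x-μ)² = 448/3
σ² = (448/3)/6 = 224/9

σ = √(224/9) ≈ 4.9889


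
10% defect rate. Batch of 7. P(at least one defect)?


P(all good) = (9/10)^7 = 4782969/10000000
P(≥1 defect) = 5217031/10000000

P = 5217031/10000000 ≈ 52.17%


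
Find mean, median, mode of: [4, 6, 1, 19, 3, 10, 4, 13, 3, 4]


Sorted: [1, 3, 3, 4, 4, 4, 6, 10, 13, 19]
Mean = 67/10
Median = 4
Freq: {4: 3, 6: 1, 1: 1, 19: 1, 3: 2, 10: 1, 13: 1}
Mode: [4]

Mean=67/10, Median=4, Mode=4


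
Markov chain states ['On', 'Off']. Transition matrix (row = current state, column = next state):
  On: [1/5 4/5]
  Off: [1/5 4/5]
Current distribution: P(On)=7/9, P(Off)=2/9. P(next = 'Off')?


P(next=Off) = Σᵢ P(now=i)×P(i→Off)
= 7/9×4/5 + 2/9×4/5
= 28/45 + 8/45 = 4/5

P = 4/5 ≈ 0.8000


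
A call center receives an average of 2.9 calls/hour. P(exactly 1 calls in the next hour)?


Poisson(λ=2.9): P(X=1) = e^(-λ)×λ^k/k!
= e^(-2.9) × 2.9^1 / 1!
≈ 0.05502322006 × 2.9 / 1 ≈ 0.159567

P(X=1) ≈ 0.159567 ≈ 15.96%


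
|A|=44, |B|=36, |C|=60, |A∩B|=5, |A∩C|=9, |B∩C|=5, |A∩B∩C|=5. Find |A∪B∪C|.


|A∪B∪C| = 44+36+60-5-9-5+5 = 126

|A∪B∪C| = 126


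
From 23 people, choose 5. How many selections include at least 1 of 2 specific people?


Complement: C(23,5) - C(21,5) = 33649 - 20349 = 13300

13300


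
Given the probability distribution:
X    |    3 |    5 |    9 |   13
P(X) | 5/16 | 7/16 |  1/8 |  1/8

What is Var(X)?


E[X] = 47/8
E[X²] = 45
Var(X) = E[X²] - (E[X])² = 45 - 2209/64 = 671/64

Var(X) = 671/64 ≈ 10.4844


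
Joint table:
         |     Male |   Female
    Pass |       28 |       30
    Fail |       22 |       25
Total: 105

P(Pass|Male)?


P(Pass|Male) = 28/(28+22) = 28/50 = 14/25

P = 14/25 ≈ 56.00%


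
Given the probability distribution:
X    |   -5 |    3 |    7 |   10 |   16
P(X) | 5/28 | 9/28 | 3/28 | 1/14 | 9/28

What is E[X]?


E[X] = Σ x·P(X=x)
= (-5)×(5/28) + (3)×(9/28) + (7)×(3/28) + (10)×(1/14) + (16)×(9/28)
= 187/28

E[X] = 187/28


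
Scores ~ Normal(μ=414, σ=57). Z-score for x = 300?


z = (x - μ)/σ = (300 - 414)/57 = -2.0

z = -2.0


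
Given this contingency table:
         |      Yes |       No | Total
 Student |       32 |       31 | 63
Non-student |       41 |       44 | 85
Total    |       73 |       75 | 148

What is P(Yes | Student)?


P(Yes | Student) = 32/(32+31) = 32/63

P(Yes|Student) = 32/63 ≈ 50.79%


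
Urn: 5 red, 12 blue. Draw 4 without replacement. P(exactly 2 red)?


Hypergeometric: C(5,2)×C(12,2)/C(17,4)
= 10×66/2380 = 33/119

P(X=2) = 33/119 ≈ 27.73%


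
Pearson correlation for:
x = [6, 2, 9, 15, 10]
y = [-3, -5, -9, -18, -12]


n=5, Σx=42, Σy=-47, Σxy=-499, Σx²=446, Σy²=583
r = (5×(-499) - 42×(-47))/√((5×446 - 42²)(5×583 - (-47)²))
= -521/√(466×706) = -521/√328996 ≈ -521/573.5817 ≈ -0.9083

r ≈ -0.9083


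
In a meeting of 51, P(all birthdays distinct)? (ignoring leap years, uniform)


P(all different) = Π(365-i)/365 for i=0..50
= (365/365)×(364/365)×...×(315/365)
= 0.025568

P ≈ 0.0256 ≈ 2.56%


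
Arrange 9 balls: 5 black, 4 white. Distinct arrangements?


9!/(5!×4!) = 126

126


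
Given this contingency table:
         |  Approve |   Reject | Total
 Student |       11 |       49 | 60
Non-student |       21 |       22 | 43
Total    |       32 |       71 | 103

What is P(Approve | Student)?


P(Approve | Student) = 11/(11+49) = 11/60

P(Approve|Student) = 11/60 ≈ 18.33%


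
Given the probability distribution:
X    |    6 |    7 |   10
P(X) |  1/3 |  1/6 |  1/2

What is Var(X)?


E[X] = 49/6
E[X²] = 421/6
Var(X) = E[X²] - (E[X])² = 421/6 - 2401/36 = 125/36

Var(X) = 125/36 ≈ 3.4722


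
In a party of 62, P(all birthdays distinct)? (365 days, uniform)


P(all different) = Π(365-i)/365 for i=0..61
= (365/365)×(364/365)×...×(304/365)
= 0.004090

P ≈ 0.0041 ≈ 0.41%


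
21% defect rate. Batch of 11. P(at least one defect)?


P(all good) = (79/100)^11 = 747993810527520928879/10000000000000000000000
P(≥1 defect) = 9252006189472479071121/10000000000000000000000

P = 9252006189472479071121/10000000000000000000000 ≈ 92.52%


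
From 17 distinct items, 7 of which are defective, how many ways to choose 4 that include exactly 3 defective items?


Choose 3 of the 7 defective items and 1 of the other 10 items:
C(7,3)×C(10,1) = 35×10 = 350

350


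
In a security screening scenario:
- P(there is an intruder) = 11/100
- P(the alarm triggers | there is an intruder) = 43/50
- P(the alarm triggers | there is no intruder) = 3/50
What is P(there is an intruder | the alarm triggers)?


Using Bayes' theorem:
P(A|B) = P(B|A)·P(A) / P(B)

P(the alarm triggers) = 43/50 × 11/100 + 3/50 × 89/100
= 473/5000 + 267/5000 = 37/250

P(there is an intruder|the alarm triggers) = (473/5000) / (37/250) = 473/740

P(there is an intruder|the alarm triggers) = 473/740 ≈ 63.92%


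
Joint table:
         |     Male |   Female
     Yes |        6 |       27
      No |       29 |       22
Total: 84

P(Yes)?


P(Yes) = (6+27)/84 = 33/84 = 11/28

P(Yes) = 11/28 ≈ 39.29%


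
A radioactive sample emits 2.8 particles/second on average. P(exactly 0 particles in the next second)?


Poisson(λ=2.8): P(X=0) = e^(-λ)×λ^k/k!
= e^(-2.8) × 2.8^0 / 0!
≈ 0.06081006263 × 1 / 1 ≈ 0.060810

P(X=0) ≈ 0.060810 ≈ 6.08%


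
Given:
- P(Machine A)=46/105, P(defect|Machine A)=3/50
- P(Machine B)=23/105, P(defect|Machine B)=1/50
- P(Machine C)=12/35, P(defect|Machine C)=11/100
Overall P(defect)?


P(B) = Σ P(B|Aᵢ)×P(Aᵢ)
  3/50×46/105 = 23/875
  1/50×23/105 = 23/5250
  11/100×12/35 = 33/875
Sum = 359/5250

P(defect) = 359/5250 ≈ 6.84%


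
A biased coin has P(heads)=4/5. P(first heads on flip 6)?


Geometric: P(X=6) = (1-p)^(k-1)×p = (1/5)^5×4/5 = 4/15625

P(X=6) = 4/15625 ≈ 0.03%


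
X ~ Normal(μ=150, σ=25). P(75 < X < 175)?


z₁=(75-150)/25=-3.0, z₂=(175-150)/25=1.0
P = Φ(1.0) - Φ(-3.0) = 0.841345 - 0.001350 = 0.839995 ≈ 0.8400

P(75 < X < 175) ≈ 0.8400


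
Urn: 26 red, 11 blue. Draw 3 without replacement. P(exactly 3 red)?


Hypergeometric: C(26,3)×C(11,0)/C(37,3)
= 2600×1/7770 = 260/777

P(X=3) = 260/777 ≈ 33.46%


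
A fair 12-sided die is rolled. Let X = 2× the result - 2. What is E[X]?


E[die] = (1+12)/2 = 13/2
E[X] = 2×13/2 - 2 = 11

E[X] = 11


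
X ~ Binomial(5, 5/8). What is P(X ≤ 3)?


P(X ≤ 3) = Σ P(X=i) for i=0..3
P(X=0) = 243/32768
P(X=1) = 2025/32768
P(X=2) = 3375/16384
P(X=3) = 5625/16384
Sum = 5067/8192

P(X ≤ 3) = 5067/8192 ≈ 61.85%


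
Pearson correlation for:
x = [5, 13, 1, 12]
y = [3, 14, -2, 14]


n=4, Σx=31, Σy=29, Σxy=363, Σx²=339, Σy²=405
r = (4×363 - 31×29)/√((4×339 - 31²)(4×405 - 29²))
= 553/√(395×779) = 553/√307705 ≈ 553/554.7116 ≈ 0.9969

r ≈ 0.9969


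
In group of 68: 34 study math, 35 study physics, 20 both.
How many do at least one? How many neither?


|A∪B| = 34+35-20 = 49
Neither = 68-49 = 19

At least one: 49; Neither: 19


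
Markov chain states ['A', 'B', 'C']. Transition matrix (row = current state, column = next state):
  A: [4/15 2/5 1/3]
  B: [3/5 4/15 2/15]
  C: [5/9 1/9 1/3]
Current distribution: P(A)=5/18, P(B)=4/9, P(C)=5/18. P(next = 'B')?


P(next=B) = Σᵢ P(now=i)×P(i→B)
= 5/18×2/5 + 4/9×4/15 + 5/18×1/9
= 1/9 + 16/135 + 5/162 = 211/810

P = 211/810 ≈ 0.2605


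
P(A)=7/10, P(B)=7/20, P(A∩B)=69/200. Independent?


P(A)×P(B) = 49/200
P(A∩B) = 69/200
Not equal → NOT independent

No, not independent


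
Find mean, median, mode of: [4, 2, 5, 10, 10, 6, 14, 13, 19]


Sorted: [2, 4, 5, 6, 10, 10, 13, 14, 19]
Mean = 83/9
Median = 10
Freq: {4: 1, 2: 1, 5: 1, 10: 2, 6: 1, 14: 1, 13: 1, 19: 1}
Mode: [10]

Mean=83/9, Median=10, Mode=10


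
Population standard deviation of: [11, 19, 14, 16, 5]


Mean = 65/5 = 13
  (11-13)²=4
  (19-13)²=36
  (14-13)²=1
  (16-13)²=9
  (5-13)²=64
Σ(x-μ)² = 114
σ² = 114/5

σ = √(114/5) ≈ 4.7749


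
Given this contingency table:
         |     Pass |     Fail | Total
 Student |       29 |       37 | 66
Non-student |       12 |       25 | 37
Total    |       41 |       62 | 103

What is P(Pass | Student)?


P(Pass | Student) = 29/(29+37) = 29/66

P(Pass|Student) = 29/66 ≈ 43.94%


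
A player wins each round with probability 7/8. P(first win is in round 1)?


Geometric: P(X=1) = (1-p)^(k-1)×p = (1/8)^0×7/8 = 7/8

P(X=1) = 7/8 ≈ 87.50%


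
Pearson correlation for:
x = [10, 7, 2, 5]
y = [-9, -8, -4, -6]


n=4, Σx=24, Σy=-27, Σxy=-184, Σx²=178, Σy²=197
r = (4×(-184) - 24×(-27))/√((4×178 - 24²)(4×197 - (-27)²))
= -88/√(136×59) = -88/√8024 ≈ -88/89.5768 ≈ -0.9824

r ≈ -0.9824


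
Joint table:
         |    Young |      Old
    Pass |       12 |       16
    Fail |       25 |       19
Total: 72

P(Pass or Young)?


P(Pass∨Young) = P(Pass) + P(Young) - P(Pass∧Young)
= (28 + 37 - 12)/72 = 53/72

P = 53/72 ≈ 73.61%


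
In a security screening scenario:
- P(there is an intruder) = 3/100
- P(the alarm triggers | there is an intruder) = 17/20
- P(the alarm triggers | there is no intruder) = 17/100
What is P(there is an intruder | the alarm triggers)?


Using Bayes' theorem:
P(A|B) = P(B|A)·P(A) / P(B)

P(the alarm triggers) = 17/20 × 3/100 + 17/100 × 97/100
= 51/2000 + 1649/10000 = 119/625

P(there is an intruder|the alarm triggers) = (51/2000) / (119/625) = 15/112

P(there is an intruder|the alarm triggers) = 15/112 ≈ 13.39%


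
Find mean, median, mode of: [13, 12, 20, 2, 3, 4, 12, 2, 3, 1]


Sorted: [1, 2, 2, 3, 3, 4, 12, 12, 13, 20]
Mean = 72/10 = 36/5
Median = 7/2
Freq: {13: 1, 12: 2, 20: 1, 2: 2, 3: 2, 4: 1, 1: 1}
Mode: [2, 3, 12]

Mean=36/5, Median=7/2, Mode=[2, 3, 12]


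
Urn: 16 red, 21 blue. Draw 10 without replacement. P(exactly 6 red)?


Hypergeometric: C(16,6)×C(21,4)/C(37,10)
= 8008×5985/348330136 = 77805/565471

P(X=6) = 77805/565471 ≈ 13.76%


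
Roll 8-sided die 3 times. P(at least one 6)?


P(no 6)^3 = (7/8)^3 = 343/512
P(≥1) = 1 - 343/512 = 169/512

P = 169/512 ≈ 33.01%


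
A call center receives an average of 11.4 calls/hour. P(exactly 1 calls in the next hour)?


Poisson(λ=11.4): P(X=1) = e^(-λ)×λ^k/k!
= e^(-11.4) × 11.4^1 / 1!
≈ 1.119548484e-05 × 11.4 / 1 ≈ 0.000128

P(X=1) ≈ 0.000128 ≈ 0.01%


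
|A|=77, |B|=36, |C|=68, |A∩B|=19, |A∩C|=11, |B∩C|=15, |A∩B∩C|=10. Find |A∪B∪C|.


|A∪B∪C| = 77+36+68-19-11-15+10 = 146

|A∪B∪C| = 146


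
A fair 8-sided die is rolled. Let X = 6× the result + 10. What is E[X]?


E[die] = (1+8)/2 = 9/2
E[X] = 6×9/2 + 10 = 37

E[X] = 37


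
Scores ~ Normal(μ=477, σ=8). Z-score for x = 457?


z = (x - μ)/σ = (457 - 477)/8 = -2.5

z = -2.5


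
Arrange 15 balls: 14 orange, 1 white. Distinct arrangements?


15!/(14!×1!) = 15

15


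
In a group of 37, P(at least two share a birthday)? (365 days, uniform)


P(all different) = Π(365-i)/365 for i=0..36
= 0.151266
P(match) = 1 - 0.151266 = 0.848734

P ≈ 0.8487 ≈ 84.87%


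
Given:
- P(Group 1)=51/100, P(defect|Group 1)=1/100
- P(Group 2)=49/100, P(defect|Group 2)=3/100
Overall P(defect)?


P(B) = Σ P(B|Aᵢ)×P(Aᵢ)
  1/100×51/100 = 51/10000
  3/100×49/100 = 147/10000
Sum = 99/5000

P(defect) = 99/5000 ≈ 1.98%


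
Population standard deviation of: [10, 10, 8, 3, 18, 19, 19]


Mean = 87/7
  (10-87/7)²=289/49
  (10-87/7)²=289/49
  (8-87/7)²=961/49
  (3-87/7)²=4356/49
  (18-87/7)²=1521/49
  (19-87/7)²=2116/49
  (19-87/7)²=2116/49
Σ(x-μ)² = 1664/7
σ² = (1664/7)/7 = 1664/49

σ = √(1664/49) ≈ 5.8275


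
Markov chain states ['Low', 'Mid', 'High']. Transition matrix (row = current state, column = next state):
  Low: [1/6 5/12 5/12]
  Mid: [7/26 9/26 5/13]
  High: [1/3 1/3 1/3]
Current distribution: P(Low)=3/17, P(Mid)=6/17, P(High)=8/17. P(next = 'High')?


P(next=High) = Σᵢ P(now=i)×P(i→High)
= 3/17×5/12 + 6/17×5/13 + 8/17×1/3
= 5/68 + 30/221 + 8/51 = 971/2652

P = 971/2652 ≈ 0.3661


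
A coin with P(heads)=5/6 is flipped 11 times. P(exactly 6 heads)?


Binomial: P(X=6) = C(11,6)×p^6×(1-p)^5
= 462 × 15625/46656 × 1/7776 = 1203125/60466176

P(X=6) = 1203125/60466176 ≈ 1.99%


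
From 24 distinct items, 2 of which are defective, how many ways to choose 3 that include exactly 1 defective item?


Choose 1 of the 2 defective items and 2 of the other 22 items:
C(2,1)×C(22,2) = 2×231 = 462

462


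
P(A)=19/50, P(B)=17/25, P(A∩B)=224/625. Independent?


P(A)×P(B) = 323/1250
P(A∩B) = 224/625
Not equal → NOT independent

No, not independent


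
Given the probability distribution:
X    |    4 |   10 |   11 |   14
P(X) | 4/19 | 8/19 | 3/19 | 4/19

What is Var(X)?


E[X] = 185/19
E[X²] = 2011/19
Var(X) = E[X²] - (E[X])² = 2011/19 - 34225/361 = 3984/361

Var(X) = 3984/361 ≈ 11.0360


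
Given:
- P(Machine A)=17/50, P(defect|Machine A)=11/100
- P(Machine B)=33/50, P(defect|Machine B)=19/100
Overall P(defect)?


P(B) = Σ P(B|Aᵢ)×P(Aᵢ)
  11/100×17/50 = 187/5000
  19/100×33/50 = 627/5000
Sum = 407/2500

P(defect) = 407/2500 ≈ 16.28%


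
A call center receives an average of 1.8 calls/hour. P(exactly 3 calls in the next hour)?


Poisson(λ=1.8): P(X=3) = e^(-λ)×λ^k/k!
= e^(-1.8) × 1.8^3 / 3!
≈ 0.1652988882 × 5.832 / 6 ≈ 0.160671

P(X=3) ≈ 0.160671 ≈ 16.07%


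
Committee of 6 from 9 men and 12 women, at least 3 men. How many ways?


Count by #men:
  3M,3W: C(9,3)×C(12,3)=18480
  4M,2W: C(9,4)×C(12,2)=8316
  5M,1W: C(9,5)×C(12,1)=1512
  6M,0W: C(9,6)×C(12,0)=84
Total = 28392

28392


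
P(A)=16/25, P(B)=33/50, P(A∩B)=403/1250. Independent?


P(A)×P(B) = 264/625
P(A∩B) = 403/1250
Not equal → NOT independent

No, not independent


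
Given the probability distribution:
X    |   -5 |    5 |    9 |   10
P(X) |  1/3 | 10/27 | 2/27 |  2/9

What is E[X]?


E[X] = Σ x·P(X=x)
= (-5)×(1/3) + (5)×(10/27) + (9)×(2/27) + (10)×(2/9)
= 83/27

E[X] = 83/27


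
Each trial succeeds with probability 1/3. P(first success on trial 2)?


Geometric: P(X=2) = (1-p)^(k-1)×p = (2/3)^1×1/3 = 2/9

P(X=2) = 2/9 ≈ 22.22%


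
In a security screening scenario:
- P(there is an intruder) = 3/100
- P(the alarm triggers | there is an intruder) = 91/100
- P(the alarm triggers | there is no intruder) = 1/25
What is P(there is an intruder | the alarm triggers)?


Using Bayes' theorem:
P(A|B) = P(B|A)·P(A) / P(B)

P(the alarm triggers) = 91/100 × 3/100 + 1/25 × 97/100
= 273/10000 + 97/2500 = 661/10000

P(there is an intruder|the alarm triggers) = (273/10000) / (661/10000) = 273/661

P(there is an intruder|the alarm triggers) = 273/661 ≈ 41.30%


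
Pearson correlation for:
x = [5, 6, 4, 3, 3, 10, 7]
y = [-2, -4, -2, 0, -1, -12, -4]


n=7, Σx=38, Σy=-25, Σxy=-193, Σx²=244, Σy²=185
r = (7×(-193) - 38×(-25))/√((7×244 - 38²)(7×185 - (-25)²))
= -401/√(264×670) = -401/√176880 ≈ -401/420.5710 ≈ -0.9535

r ≈ -0.9535


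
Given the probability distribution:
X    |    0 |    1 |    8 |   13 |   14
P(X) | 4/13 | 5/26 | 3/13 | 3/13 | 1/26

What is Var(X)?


E[X] = 145/26
E[X²] = 123/2
Var(X) = E[X²] - (E[X])² = 123/2 - 21025/676 = 20549/676

Var(X) = 20549/676 ≈ 30.3979


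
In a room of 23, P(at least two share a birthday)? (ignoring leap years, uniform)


P(all different) = Π(365-i)/365 for i=0..22
= 0.492703
P(match) = 1 - 0.492703 = 0.507297

P ≈ 0.5073 ≈ 50.73%


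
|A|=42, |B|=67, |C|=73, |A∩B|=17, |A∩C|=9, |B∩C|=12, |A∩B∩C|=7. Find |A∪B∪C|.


|A∪B∪C| = 42+67+73-17-9-12+7 = 151

|A∪B∪C| = 151


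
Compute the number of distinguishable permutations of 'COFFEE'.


Letters: 6, freq: {'C': 1, 'O': 1, 'F': 2, 'E': 2}
6!/(1!×1!×2!×2!) = 720/4 = 180

180


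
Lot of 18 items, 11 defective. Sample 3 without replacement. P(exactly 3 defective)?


Hypergeometric: C(11,3)×C(7,0)/C(18,3)
= 165×1/816 = 55/272

P(X=3) = 55/272 ≈ 20.22%


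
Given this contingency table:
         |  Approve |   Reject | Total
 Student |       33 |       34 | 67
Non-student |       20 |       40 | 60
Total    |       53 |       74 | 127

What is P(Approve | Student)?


P(Approve | Student) = 33/(33+34) = 33/67

P(Approve|Student) = 33/67 ≈ 49.25%


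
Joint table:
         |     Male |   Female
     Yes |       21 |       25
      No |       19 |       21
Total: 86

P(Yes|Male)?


P(Yes|Male) = 21/(21+19) = 21/40

P = 21/40 ≈ 52.50%


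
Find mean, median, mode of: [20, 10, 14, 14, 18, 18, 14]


Sorted: [10, 14, 14, 14, 18, 18, 20]
Mean = 108/7
Median = 14
Freq: {20: 1, 10: 1, 14: 3, 18: 2}
Mode: [14]

Mean=108/7, Median=14, Mode=14


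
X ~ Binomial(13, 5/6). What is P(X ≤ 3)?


P(X ≤ 3) = Σ P(X=i) for i=0..3
P(X=0) = 1/13060694016
P(X=1) = 65/13060694016
P(X=2) = 325/2176782336
P(X=3) = 17875/6530347008
Sum = 18883/6530347008

P(X ≤ 3) = 18883/6530347008 ≈ 0.00%


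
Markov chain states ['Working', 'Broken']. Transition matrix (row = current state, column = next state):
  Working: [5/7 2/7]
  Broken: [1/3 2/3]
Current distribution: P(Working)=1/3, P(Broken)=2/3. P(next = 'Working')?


P(next=Working) = Σᵢ P(now=i)×P(i→Working)
= 1/3×5/7 + 2/3×1/3
= 5/21 + 2/9 = 29/63

P = 29/63 ≈ 0.4603


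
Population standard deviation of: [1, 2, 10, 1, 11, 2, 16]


Mean = 43/7
  (1-43/7)²=1296/49
  (2-43/7)²=841/49
  (10-43/7)²=729/49
  (1-43/7)²=1296/49
  (11-43/7)²=1156/49
  (2-43/7)²=841/49
  (16-43/7)²=4761/49
Σ(x-μ)² = 1560/7
σ² = (1560/7)/7 = 1560/49

σ = √(1560/49) ≈ 5.6424


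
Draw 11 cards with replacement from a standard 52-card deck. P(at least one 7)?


P(not a 7) = 48/52 = 12/13
P(none in 11 draws) = (12/13)^11 = 743008370688/1792160394037
P(≥1 7) = 1 - 743008370688/1792160394037 = 1049152023349/1792160394037

P = 1049152023349/1792160394037 ≈ 58.54%


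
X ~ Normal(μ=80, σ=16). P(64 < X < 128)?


z₁=(64-80)/16=-1.0, z₂=(128-80)/16=3.0
P = Φ(3.0) - Φ(-1.0) = 0.998650 - 0.158655 = 0.839995 ≈ 0.8400

P(64 < X < 128) ≈ 0.8400


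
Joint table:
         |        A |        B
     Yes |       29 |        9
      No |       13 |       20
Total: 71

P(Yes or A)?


P(Yes∨A) = P(Yes) + P(A) - P(Yes∧A)
= (38 + 42 - 29)/71 = 51/71

P = 51/71 ≈ 71.83%


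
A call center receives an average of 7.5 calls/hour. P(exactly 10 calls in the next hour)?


Poisson(λ=7.5): P(X=10) = e^(-λ)×λ^k/k!
= e^(-7.5) × 7.5^10 / 10!
≈ 0.0005530843701 × 563135147.095 / 3628800 ≈ 0.085830

P(X=10) ≈ 0.085830 ≈ 8.58%


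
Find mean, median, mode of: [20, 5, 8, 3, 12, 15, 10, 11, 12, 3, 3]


Sorted: [3, 3, 3, 5, 8, 10, 11, 12, 12, 15, 20]
Mean = 102/11
Median = 10
Freq: {20: 1, 5: 1, 8: 1, 3: 3, 12: 2, 15: 1, 10: 1, 11: 1}
Mode: [3]

Mean=102/11, Median=10, Mode=3


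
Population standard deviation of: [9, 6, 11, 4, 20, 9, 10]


Mean = 69/7
  (9-69/7)²=36/49
  (6-69/7)²=729/49
  (11-69/7)²=64/49
  (4-69/7)²=1681/49
  (20-69/7)²=5041/49
  (9-69/7)²=36/49
  (10-69/7)²=1/49
Σ(x-μ)² = 1084/7
σ² = (1084/7)/7 = 1084/49

σ = √(1084/49) ≈ 4.7035


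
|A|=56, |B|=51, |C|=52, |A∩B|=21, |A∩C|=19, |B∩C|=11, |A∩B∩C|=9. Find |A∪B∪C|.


|A∪B∪C| = 56+51+52-21-19-11+9 = 117

|A∪B∪C| = 117


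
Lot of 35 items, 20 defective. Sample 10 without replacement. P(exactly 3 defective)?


Hypergeometric: C(20,3)×C(15,7)/C(35,10)
= 1140×6435/183579396 = 4275/106981

P(X=3) = 4275/106981 ≈ 4.00%


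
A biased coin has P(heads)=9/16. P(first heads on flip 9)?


Geometric: P(X=9) = (1-p)^(k-1)×p = (7/16)^8×9/16 = 51883209/68719476736

P(X=9) = 51883209/68719476736 ≈ 0.08%


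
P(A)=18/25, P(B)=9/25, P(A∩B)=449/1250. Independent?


P(A)×P(B) = 162/625
P(A∩B) = 449/1250
Not equal → NOT independent

No, not independent


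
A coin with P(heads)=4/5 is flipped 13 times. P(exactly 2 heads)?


Binomial: P(X=2) = C(13,2)×p^2×(1-p)^11
= 78 × 16/25 × 1/48828125 = 1248/1220703125

P(X=2) = 1248/1220703125 ≈ 0.00%


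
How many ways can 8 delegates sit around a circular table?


Circular arrangements of 8 distinct objects: fix one position to break rotational symmetry.
(n-1)! = 7! = 5040

5040


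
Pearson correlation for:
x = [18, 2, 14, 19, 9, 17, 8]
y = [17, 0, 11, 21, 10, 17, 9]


n=7, Σx=87, Σy=85, Σxy=1310, Σx²=1319, Σy²=1321
r = (7×1310 - 87×85)/√((7×1319 - 87²)(7×1321 - 85²))
= 1775/√(1664×2022) = 1775/√3364608 ≈ 1775/1834.2868 ≈ 0.9677

r ≈ 0.9677


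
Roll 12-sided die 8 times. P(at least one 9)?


P(no 9)^8 = (11/12)^8 = 214358881/429981696
P(≥1) = 1 - 214358881/429981696 = 215622815/429981696

P = 215622815/429981696 ≈ 50.15%


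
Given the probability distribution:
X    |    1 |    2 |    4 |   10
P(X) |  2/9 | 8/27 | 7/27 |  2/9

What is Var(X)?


E[X] = 110/27
E[X²] = 250/9
Var(X) = E[X²] - (E[X])² = 250/9 - 12100/729 = 8150/729

Var(X) = 8150/729 ≈ 11.1797


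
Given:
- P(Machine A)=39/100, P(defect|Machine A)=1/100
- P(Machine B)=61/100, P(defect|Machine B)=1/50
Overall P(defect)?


P(B) = Σ P(B|Aᵢ)×P(Aᵢ)
  1/100×39/100 = 39/10000
  1/50×61/100 = 61/5000
Sum = 161/10000

P(defect) = 161/10000 ≈ 1.61%


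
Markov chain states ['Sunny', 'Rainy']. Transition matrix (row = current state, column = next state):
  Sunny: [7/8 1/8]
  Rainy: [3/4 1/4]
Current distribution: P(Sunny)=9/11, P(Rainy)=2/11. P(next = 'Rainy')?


P(next=Rainy) = Σᵢ P(now=i)×P(i→Rainy)
= 9/11×1/8 + 2/11×1/4
= 9/88 + 1/22 = 13/88

P = 13/88 ≈ 0.1477


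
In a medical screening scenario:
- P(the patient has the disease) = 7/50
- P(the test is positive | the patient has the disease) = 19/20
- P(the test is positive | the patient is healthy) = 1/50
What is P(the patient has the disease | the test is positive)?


Using Bayes' theorem:
P(A|B) = P(B|A)·P(A) / P(B)

P(the test is positive) = 19/20 × 7/50 + 1/50 × 43/50
= 133/1000 + 43/2500 = 751/5000

P(the patient has the disease|the test is positive) = (133/1000) / (751/5000) = 665/751

P(the patient has the disease|the test is positive) = 665/751 ≈ 88.55%


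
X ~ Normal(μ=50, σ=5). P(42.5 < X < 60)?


z₁=(42.5-50)/5=-1.5, z₂=(60-50)/5=2.0
P = Φ(2.0) - Φ(-1.5) = 0.977250 - 0.066807 = 0.910443 ≈ 0.9104

P(42.5 < X < 60) ≈ 0.9104


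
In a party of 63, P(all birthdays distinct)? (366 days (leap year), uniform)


P(all different) = Π(366-i)/366 for i=0..62
= (366/366)×(365/366)×...×(304/366)
= 0.003452

P ≈ 0.0035 ≈ 0.35%


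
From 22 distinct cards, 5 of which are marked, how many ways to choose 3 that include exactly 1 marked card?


Choose 1 of the 5 marked cards and 2 of the other 17 cards:
C(5,1)×C(17,2) = 5×136 = 680

680


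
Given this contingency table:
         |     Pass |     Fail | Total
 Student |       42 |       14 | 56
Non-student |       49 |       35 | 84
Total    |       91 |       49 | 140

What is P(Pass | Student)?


P(Pass | Student) = 42/(42+14) = 42/56 = 3/4

P(Pass|Student) = 3/4 ≈ 75.00%


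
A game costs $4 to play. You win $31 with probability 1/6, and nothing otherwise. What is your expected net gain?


E[gain] = (31-4)×1/6 + (-4)×5/6
= 9/2 - 10/3 = 7/6

Expected net gain = $7/6 ≈ $1.17


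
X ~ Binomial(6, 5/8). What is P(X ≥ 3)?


P(X ≥ 3) = Σ P(X=i) for i=3..6
P(X=3) = 16875/65536
P(X=4) = 84375/262144
P(X=5) = 28125/131072
P(X=6) = 15625/262144
Sum = 111875/131072

P(X ≥ 3) = 111875/131072 ≈ 85.35%


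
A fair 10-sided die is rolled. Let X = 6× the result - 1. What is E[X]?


E[die] = (1+10)/2 = 11/2
E[X] = 6×11/2 - 1 = 32

E[X] = 32


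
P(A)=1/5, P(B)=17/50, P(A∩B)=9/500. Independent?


P(A)×P(B) = 17/250
P(A∩B) = 9/500
Not equal → NOT independent

No, not independent


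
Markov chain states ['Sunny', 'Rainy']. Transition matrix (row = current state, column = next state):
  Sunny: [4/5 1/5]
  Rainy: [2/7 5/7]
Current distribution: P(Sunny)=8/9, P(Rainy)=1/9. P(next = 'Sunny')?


P(next=Sunny) = Σᵢ P(now=i)×P(i→Sunny)
= 8/9×4/5 + 1/9×2/7
= 32/45 + 2/63 = 26/35

P = 26/35 ≈ 0.7429


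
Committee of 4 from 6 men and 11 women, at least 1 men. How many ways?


Count by #men:
  1M,3W: C(6,1)×C(11,3)=990
  2M,2W: C(6,2)×C(11,2)=825
  3M,1W: C(6,3)×C(11,1)=220
  4M,0W: C(6,4)×C(11,0)=15
Total = 2050

2050


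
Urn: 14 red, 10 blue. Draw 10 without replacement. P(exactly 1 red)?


Hypergeometric: C(14,1)×C(10,9)/C(24,10)
= 14×10/1961256 = 35/490314

P(X=1) = 35/490314 ≈ 0.01%


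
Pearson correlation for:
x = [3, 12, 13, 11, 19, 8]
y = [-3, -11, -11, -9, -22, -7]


n=6, Σx=66, Σy=-63, Σxy=-857, Σx²=868, Σy²=865
r = (6×(-857) - 66×(-63))/√((6×868 - 66²)(6×865 - (-63)²))
= -984/√(852×1221) = -984/√1040292 ≈ -984/1019.9471 ≈ -0.9648

r ≈ -0.9648
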